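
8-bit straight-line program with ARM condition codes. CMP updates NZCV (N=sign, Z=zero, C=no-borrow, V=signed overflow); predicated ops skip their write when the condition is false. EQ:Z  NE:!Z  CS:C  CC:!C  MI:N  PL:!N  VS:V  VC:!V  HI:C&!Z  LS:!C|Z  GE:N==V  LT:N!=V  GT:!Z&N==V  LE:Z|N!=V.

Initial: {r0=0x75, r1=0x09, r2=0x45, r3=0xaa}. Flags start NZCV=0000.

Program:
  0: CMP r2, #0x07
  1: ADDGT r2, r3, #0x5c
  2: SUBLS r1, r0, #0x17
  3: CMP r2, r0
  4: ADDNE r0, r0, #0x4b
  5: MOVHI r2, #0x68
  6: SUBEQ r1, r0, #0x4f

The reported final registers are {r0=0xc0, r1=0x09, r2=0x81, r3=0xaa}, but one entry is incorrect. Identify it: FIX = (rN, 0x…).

FIX = (r2, 0x06)

0: ✓ CMP  NZCV=0010
1: ✓ ADDGT  r2←0x06
2: · SUBLS
3: ✓ CMP  NZCV=1000
4: ✓ ADDNE  r0←0xc0
5: · MOVHI
6: · SUBEQ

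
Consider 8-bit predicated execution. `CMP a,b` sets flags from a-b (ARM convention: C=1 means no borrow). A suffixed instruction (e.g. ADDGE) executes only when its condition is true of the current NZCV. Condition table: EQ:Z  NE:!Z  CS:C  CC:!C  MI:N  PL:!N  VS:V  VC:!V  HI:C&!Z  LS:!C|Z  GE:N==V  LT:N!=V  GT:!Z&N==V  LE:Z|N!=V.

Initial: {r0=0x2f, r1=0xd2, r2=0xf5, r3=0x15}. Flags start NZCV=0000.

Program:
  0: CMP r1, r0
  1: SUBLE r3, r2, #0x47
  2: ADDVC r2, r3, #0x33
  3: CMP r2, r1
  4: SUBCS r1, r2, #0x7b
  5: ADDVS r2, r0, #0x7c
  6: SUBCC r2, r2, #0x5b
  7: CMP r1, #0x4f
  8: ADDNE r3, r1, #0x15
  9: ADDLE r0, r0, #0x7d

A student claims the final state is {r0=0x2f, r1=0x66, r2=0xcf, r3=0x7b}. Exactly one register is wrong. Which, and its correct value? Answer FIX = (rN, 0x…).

[0] flags=1010 → (cmp)
[1] flags=1010 LE?T → r3=0xae
[2] flags=1010 VC?T → r2=0xe1
[3] flags=0010 → (cmp)
[4] flags=0010 CS?T → r1=0x66
[5] flags=0010 VS?F → skip
[6] flags=0010 CC?F → skip
[7] flags=0010 → (cmp)
[8] flags=0010 NE?T → r3=0x7b
[9] flags=0010 LE?F → skip

FIX = (r2, 0xe1)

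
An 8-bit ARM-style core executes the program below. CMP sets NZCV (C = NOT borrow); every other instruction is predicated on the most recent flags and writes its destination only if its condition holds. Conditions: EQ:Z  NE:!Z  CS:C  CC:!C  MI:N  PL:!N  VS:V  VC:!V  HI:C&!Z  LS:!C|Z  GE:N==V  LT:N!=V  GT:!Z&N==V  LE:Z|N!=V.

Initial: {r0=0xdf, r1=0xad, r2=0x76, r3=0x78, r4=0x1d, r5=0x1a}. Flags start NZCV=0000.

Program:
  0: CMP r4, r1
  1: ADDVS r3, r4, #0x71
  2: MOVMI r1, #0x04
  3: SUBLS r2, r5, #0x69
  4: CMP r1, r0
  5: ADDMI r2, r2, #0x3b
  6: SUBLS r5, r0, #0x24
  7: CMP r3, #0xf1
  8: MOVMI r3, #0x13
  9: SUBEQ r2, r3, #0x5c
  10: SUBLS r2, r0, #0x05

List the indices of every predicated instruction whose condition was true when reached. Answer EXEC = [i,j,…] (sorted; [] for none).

EXEC = [3,5,6,8,10]

0: ✓ CMP  NZCV=0000
1: · ADDVS
2: · MOVMI
3: ✓ SUBLS  r2←0xb1
4: ✓ CMP  NZCV=1000
5: ✓ ADDMI  r2←0xec
6: ✓ SUBLS  r5←0xbb
7: ✓ CMP  NZCV=1001
8: ✓ MOVMI  r3←0x13
9: · SUBEQ
10: ✓ SUBLS  r2←0xda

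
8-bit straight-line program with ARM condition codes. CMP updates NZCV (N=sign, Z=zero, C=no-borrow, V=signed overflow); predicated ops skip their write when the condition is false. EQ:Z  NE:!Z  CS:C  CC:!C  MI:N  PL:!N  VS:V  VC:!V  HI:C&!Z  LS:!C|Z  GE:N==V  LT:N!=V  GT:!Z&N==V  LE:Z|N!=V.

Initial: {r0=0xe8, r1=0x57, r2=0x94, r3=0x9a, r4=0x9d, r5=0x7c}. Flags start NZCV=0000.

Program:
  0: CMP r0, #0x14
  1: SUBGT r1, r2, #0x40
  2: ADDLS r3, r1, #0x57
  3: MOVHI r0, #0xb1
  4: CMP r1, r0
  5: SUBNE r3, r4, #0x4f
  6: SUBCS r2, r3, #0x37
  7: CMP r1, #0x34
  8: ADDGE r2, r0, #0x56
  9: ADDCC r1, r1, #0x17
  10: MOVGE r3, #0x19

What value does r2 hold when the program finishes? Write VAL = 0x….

[0] flags=1010 → (cmp)
[1] flags=1010 GT?F → skip
[2] flags=1010 LS?F → skip
[3] flags=1010 HI?T → r0=0xb1
[4] flags=1001 → (cmp)
[5] flags=1001 NE?T → r3=0x4e
[6] flags=1001 CS?F → skip
[7] flags=0010 → (cmp)
[8] flags=0010 GE?T → r2=0x07
[9] flags=0010 CC?F → skip
[10] flags=0010 GE?T → r3=0x19

VAL = 0x07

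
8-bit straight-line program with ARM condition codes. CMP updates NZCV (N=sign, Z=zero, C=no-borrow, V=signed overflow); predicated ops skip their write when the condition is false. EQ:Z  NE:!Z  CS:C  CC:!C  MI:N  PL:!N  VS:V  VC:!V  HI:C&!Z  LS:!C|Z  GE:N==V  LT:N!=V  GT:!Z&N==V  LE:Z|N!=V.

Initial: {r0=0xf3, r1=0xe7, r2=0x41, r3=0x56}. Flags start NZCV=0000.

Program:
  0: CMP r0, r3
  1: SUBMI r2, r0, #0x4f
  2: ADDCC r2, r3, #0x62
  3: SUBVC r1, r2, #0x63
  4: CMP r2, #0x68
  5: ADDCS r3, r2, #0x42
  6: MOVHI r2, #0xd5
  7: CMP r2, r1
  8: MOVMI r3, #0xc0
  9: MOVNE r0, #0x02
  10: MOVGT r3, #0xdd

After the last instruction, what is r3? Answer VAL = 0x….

[0] flags=1010 → (cmp)
[1] flags=1010 MI?T → r2=0xa4
[2] flags=1010 CC?F → skip
[3] flags=1010 VC?T → r1=0x41
[4] flags=0011 → (cmp)
[5] flags=0011 CS?T → r3=0xe6
[6] flags=0011 HI?T → r2=0xd5
[7] flags=1010 → (cmp)
[8] flags=1010 MI?T → r3=0xc0
[9] flags=1010 NE?T → r0=0x02
[10] flags=1010 GT?F → skip

VAL = 0xc0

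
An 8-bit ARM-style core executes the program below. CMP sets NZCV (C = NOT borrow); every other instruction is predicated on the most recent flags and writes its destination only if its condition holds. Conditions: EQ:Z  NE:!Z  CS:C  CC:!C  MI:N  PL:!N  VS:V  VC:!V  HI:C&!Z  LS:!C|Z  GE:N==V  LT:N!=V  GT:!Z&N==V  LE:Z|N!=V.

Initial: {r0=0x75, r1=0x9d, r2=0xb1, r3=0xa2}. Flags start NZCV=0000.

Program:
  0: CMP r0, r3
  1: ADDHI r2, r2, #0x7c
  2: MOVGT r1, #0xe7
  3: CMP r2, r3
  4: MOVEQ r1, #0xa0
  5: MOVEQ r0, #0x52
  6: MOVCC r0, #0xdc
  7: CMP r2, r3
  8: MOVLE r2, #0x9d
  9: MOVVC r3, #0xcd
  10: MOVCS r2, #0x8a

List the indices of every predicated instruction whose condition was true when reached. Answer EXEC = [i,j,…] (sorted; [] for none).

0: ✓ CMP  NZCV=1001
1: · ADDHI
2: ✓ MOVGT  r1←0xe7
3: ✓ CMP  NZCV=0010
4: · MOVEQ
5: · MOVEQ
6: · MOVCC
7: ✓ CMP  NZCV=0010
8: · MOVLE
9: ✓ MOVVC  r3←0xcd
10: ✓ MOVCS  r2←0x8a

EXEC = [2,9,10]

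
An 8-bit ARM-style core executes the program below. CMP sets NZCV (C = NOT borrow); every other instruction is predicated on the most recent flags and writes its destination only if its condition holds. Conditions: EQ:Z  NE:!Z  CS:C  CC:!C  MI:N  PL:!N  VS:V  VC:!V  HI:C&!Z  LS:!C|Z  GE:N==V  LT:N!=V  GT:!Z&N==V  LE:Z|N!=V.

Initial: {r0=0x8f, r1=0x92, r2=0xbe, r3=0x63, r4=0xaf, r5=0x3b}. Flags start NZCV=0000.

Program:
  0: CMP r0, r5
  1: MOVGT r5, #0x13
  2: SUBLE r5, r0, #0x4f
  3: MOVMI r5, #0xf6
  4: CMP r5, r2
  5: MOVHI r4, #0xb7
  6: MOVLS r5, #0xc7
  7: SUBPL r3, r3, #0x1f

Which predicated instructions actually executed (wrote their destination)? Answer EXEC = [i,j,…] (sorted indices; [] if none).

EXEC = [2,6]

[0] flags=0011 → (cmp)
[1] flags=0011 GT?F → skip
[2] flags=0011 LE?T → r5=0x40
[3] flags=0011 MI?F → skip
[4] flags=1001 → (cmp)
[5] flags=1001 HI?F → skip
[6] flags=1001 LS?T → r5=0xc7
[7] flags=1001 PL?F → skip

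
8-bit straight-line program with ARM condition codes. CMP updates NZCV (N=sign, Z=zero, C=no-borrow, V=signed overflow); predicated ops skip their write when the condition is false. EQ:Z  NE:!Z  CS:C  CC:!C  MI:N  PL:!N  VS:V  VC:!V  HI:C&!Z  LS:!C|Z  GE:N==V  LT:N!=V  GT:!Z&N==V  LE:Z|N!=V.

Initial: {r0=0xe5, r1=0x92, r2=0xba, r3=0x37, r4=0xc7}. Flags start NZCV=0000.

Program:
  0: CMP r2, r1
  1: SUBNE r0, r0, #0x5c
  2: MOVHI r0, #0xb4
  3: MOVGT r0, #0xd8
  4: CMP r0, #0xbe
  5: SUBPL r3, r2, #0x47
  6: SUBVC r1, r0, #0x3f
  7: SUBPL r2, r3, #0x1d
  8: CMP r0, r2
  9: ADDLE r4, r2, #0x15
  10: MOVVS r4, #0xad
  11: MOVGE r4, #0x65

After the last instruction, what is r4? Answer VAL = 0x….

[0] flags=0010 → (cmp)
[1] flags=0010 NE?T → r0=0x89
[2] flags=0010 HI?T → r0=0xb4
[3] flags=0010 GT?T → r0=0xd8
[4] flags=0010 → (cmp)
[5] flags=0010 PL?T → r3=0x73
[6] flags=0010 VC?T → r1=0x99
[7] flags=0010 PL?T → r2=0x56
[8] flags=1010 → (cmp)
[9] flags=1010 LE?T → r4=0x6b
[10] flags=1010 VS?F → skip
[11] flags=1010 GE?F → skip

VAL = 0x6b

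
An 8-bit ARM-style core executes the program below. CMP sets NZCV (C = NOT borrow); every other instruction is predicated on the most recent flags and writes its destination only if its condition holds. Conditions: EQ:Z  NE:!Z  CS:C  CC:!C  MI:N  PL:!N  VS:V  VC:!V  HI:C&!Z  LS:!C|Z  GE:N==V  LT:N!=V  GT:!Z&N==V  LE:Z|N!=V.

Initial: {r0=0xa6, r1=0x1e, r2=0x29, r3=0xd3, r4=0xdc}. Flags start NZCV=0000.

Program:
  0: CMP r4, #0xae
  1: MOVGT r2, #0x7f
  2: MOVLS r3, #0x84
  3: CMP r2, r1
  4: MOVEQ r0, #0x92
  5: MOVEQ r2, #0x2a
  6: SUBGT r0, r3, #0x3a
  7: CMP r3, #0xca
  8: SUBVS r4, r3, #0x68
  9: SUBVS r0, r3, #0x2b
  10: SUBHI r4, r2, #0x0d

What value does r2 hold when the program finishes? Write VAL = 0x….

VAL = 0x7f

0: ✓ CMP  NZCV=0010
1: ✓ MOVGT  r2←0x7f
2: · MOVLS
3: ✓ CMP  NZCV=0010
4: · MOVEQ
5: · MOVEQ
6: ✓ SUBGT  r0←0x99
7: ✓ CMP  NZCV=0010
8: · SUBVS
9: · SUBVS
10: ✓ SUBHI  r4←0x72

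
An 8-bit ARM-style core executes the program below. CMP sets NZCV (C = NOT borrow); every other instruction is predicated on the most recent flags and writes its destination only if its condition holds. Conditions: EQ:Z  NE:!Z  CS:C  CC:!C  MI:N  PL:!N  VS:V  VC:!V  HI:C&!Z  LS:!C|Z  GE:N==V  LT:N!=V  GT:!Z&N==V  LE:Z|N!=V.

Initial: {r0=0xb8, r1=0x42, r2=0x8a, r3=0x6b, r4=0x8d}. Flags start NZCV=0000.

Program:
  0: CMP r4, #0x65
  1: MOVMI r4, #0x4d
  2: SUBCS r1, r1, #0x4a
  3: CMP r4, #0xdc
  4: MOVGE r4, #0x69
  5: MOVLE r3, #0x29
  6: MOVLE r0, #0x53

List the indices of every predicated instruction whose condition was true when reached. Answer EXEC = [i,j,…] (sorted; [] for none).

EXEC = [2,5,6]

0: ✓ CMP  NZCV=0011
1: · MOVMI
2: ✓ SUBCS  r1←0xf8
3: ✓ CMP  NZCV=1000
4: · MOVGE
5: ✓ MOVLE  r3←0x29
6: ✓ MOVLE  r0←0x53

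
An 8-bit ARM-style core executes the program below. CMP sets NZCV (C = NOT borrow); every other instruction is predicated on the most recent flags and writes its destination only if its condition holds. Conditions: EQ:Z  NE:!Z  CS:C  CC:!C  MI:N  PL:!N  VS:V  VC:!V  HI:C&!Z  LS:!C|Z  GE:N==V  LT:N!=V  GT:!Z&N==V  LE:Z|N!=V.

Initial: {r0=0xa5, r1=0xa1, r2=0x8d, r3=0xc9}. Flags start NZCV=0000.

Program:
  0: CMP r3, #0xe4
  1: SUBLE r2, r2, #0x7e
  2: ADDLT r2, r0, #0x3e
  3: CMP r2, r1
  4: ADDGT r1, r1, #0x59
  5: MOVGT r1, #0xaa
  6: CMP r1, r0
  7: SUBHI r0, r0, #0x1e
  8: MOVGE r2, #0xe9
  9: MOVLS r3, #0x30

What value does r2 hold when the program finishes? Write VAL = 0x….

VAL = 0xe9

[0] flags=1000 → (cmp)
[1] flags=1000 LE?T → r2=0x0f
[2] flags=1000 LT?T → r2=0xe3
[3] flags=0010 → (cmp)
[4] flags=0010 GT?T → r1=0xfa
[5] flags=0010 GT?T → r1=0xaa
[6] flags=0010 → (cmp)
[7] flags=0010 HI?T → r0=0x87
[8] flags=0010 GE?T → r2=0xe9
[9] flags=0010 LS?F → skip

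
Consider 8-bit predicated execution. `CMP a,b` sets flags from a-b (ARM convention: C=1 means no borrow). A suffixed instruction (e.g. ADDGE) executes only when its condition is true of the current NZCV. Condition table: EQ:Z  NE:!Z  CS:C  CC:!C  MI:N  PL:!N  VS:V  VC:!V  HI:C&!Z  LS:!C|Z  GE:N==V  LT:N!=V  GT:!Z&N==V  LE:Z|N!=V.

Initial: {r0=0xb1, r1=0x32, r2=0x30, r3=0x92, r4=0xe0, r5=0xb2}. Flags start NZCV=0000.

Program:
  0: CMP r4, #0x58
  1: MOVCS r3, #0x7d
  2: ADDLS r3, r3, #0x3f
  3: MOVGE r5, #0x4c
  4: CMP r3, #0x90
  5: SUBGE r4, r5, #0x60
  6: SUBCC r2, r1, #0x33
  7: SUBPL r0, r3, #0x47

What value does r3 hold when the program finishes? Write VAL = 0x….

VAL = 0x7d

0: ✓ CMP  NZCV=1010
1: ✓ MOVCS  r3←0x7d
2: · ADDLS
3: · MOVGE
4: ✓ CMP  NZCV=1001
5: ✓ SUBGE  r4←0x52
6: ✓ SUBCC  r2←0xff
7: · SUBPL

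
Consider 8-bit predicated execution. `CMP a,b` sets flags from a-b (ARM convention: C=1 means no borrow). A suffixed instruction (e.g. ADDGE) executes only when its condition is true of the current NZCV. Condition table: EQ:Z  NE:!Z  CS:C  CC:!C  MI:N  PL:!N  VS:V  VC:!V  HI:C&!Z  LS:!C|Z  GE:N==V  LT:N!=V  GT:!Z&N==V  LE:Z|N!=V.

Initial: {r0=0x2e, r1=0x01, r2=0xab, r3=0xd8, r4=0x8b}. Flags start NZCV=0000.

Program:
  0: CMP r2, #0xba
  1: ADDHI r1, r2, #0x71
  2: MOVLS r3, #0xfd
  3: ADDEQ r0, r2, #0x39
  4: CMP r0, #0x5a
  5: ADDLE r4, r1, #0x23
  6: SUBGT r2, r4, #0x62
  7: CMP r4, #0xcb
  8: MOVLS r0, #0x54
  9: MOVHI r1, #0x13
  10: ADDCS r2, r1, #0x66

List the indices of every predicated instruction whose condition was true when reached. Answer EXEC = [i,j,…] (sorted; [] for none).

[0] flags=1000 → (cmp)
[1] flags=1000 HI?F → skip
[2] flags=1000 LS?T → r3=0xfd
[3] flags=1000 EQ?F → skip
[4] flags=1000 → (cmp)
[5] flags=1000 LE?T → r4=0x24
[6] flags=1000 GT?F → skip
[7] flags=0000 → (cmp)
[8] flags=0000 LS?T → r0=0x54
[9] flags=0000 HI?F → skip
[10] flags=0000 CS?F → skip

EXEC = [2,5,8]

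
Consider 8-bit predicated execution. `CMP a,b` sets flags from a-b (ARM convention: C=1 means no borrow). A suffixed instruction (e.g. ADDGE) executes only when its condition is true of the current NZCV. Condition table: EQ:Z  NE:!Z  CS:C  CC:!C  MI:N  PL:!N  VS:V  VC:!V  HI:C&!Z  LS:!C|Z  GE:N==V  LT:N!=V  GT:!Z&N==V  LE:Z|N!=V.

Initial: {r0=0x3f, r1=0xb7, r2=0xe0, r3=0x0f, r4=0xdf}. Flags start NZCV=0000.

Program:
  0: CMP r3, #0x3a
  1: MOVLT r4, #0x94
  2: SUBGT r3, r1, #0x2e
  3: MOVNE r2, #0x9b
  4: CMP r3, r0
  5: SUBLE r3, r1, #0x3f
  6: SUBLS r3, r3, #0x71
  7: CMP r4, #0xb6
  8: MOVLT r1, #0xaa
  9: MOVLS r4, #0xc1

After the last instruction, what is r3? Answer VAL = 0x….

0: ✓ CMP  NZCV=1000
1: ✓ MOVLT  r4←0x94
2: · SUBGT
3: ✓ MOVNE  r2←0x9b
4: ✓ CMP  NZCV=1000
5: ✓ SUBLE  r3←0x78
6: ✓ SUBLS  r3←0x07
7: ✓ CMP  NZCV=1000
8: ✓ MOVLT  r1←0xaa
9: ✓ MOVLS  r4←0xc1

VAL = 0x07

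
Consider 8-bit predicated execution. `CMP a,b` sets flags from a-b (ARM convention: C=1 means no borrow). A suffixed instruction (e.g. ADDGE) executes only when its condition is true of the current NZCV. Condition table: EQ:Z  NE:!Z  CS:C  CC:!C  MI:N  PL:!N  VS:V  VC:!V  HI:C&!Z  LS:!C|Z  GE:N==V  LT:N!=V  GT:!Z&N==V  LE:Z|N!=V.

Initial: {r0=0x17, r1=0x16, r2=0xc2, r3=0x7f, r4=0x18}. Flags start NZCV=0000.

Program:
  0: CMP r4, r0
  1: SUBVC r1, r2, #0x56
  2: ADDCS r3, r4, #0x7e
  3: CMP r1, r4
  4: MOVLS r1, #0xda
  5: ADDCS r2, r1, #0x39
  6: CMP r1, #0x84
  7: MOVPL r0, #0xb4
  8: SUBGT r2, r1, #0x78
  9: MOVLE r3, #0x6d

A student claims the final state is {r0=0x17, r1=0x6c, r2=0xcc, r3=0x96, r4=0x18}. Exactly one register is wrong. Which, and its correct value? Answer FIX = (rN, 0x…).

[0] flags=0010 → (cmp)
[1] flags=0010 VC?T → r1=0x6c
[2] flags=0010 CS?T → r3=0x96
[3] flags=0010 → (cmp)
[4] flags=0010 LS?F → skip
[5] flags=0010 CS?T → r2=0xa5
[6] flags=1001 → (cmp)
[7] flags=1001 PL?F → skip
[8] flags=1001 GT?T → r2=0xf4
[9] flags=1001 LE?F → skip

FIX = (r2, 0xf4)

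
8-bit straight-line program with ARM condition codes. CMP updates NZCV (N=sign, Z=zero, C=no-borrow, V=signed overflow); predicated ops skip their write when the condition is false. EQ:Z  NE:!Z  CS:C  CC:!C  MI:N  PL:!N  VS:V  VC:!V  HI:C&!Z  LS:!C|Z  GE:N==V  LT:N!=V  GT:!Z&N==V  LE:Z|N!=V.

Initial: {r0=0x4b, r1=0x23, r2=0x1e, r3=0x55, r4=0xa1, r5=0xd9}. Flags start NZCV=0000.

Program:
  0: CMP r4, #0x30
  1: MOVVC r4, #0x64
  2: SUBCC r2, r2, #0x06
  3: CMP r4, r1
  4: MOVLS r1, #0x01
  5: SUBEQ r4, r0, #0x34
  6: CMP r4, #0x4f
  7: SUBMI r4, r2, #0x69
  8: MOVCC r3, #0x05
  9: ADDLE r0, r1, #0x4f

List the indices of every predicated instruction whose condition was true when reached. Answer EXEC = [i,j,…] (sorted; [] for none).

0: ✓ CMP  NZCV=0011
1: · MOVVC
2: · SUBCC
3: ✓ CMP  NZCV=0011
4: · MOVLS
5: · SUBEQ
6: ✓ CMP  NZCV=0011
7: · SUBMI
8: · MOVCC
9: ✓ ADDLE  r0←0x72

EXEC = [9]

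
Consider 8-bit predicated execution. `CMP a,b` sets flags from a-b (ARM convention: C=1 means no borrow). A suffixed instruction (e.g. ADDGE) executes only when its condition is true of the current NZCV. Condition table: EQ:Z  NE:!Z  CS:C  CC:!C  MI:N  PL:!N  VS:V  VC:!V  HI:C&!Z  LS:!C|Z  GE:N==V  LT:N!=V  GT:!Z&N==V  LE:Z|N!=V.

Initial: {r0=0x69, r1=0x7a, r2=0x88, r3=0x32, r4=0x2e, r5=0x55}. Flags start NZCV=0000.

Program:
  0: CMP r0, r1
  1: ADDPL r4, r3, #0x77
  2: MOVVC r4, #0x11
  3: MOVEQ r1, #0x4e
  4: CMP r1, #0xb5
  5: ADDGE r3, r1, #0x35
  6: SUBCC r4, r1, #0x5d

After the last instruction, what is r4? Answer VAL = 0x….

VAL = 0x1d

[0] flags=1000 → (cmp)
[1] flags=1000 PL?F → skip
[2] flags=1000 VC?T → r4=0x11
[3] flags=1000 EQ?F → skip
[4] flags=1001 → (cmp)
[5] flags=1001 GE?T → r3=0xaf
[6] flags=1001 CC?T → r4=0x1d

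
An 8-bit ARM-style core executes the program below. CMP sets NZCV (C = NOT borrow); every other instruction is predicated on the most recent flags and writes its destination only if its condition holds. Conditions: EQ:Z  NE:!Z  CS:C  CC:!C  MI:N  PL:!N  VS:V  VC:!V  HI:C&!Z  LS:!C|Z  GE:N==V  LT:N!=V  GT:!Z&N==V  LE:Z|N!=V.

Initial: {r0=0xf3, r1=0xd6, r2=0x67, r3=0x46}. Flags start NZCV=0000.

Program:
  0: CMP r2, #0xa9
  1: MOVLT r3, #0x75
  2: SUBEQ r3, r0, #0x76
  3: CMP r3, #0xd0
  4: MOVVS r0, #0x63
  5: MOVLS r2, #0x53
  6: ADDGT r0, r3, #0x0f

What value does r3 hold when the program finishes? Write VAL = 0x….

VAL = 0x46

[0] flags=1001 → (cmp)
[1] flags=1001 LT?F → skip
[2] flags=1001 EQ?F → skip
[3] flags=0000 → (cmp)
[4] flags=0000 VS?F → skip
[5] flags=0000 LS?T → r2=0x53
[6] flags=0000 GT?T → r0=0x55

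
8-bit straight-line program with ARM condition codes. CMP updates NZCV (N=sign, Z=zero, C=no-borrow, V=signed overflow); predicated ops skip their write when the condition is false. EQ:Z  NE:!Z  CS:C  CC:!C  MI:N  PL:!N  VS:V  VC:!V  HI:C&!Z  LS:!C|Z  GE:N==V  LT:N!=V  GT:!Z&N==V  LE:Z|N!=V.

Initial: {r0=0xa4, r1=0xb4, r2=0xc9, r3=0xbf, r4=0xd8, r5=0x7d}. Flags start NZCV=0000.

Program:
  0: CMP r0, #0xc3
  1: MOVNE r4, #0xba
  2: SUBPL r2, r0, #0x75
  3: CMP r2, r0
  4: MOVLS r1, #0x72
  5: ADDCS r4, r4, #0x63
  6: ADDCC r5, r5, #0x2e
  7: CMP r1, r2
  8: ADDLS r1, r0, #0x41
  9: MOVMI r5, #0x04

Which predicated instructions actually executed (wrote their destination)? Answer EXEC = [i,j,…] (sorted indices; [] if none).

EXEC = [1,5,8,9]

0: ✓ CMP  NZCV=1000
1: ✓ MOVNE  r4←0xba
2: · SUBPL
3: ✓ CMP  NZCV=0010
4: · MOVLS
5: ✓ ADDCS  r4←0x1d
6: · ADDCC
7: ✓ CMP  NZCV=1000
8: ✓ ADDLS  r1←0xe5
9: ✓ MOVMI  r5←0x04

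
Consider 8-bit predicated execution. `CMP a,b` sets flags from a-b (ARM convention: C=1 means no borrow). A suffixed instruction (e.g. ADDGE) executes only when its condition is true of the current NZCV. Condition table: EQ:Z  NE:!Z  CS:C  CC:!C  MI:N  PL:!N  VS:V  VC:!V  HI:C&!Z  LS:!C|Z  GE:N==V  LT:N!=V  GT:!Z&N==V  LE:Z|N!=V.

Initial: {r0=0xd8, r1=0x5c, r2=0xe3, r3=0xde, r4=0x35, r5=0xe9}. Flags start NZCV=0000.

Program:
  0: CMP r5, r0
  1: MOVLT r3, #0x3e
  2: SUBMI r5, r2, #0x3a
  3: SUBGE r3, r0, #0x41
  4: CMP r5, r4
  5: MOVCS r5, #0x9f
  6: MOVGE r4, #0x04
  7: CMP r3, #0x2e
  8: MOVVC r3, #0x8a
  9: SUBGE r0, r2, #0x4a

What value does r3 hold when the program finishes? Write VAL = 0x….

VAL = 0x97

0: ✓ CMP  NZCV=0010
1: · MOVLT
2: · SUBMI
3: ✓ SUBGE  r3←0x97
4: ✓ CMP  NZCV=1010
5: ✓ MOVCS  r5←0x9f
6: · MOVGE
7: ✓ CMP  NZCV=0011
8: · MOVVC
9: · SUBGE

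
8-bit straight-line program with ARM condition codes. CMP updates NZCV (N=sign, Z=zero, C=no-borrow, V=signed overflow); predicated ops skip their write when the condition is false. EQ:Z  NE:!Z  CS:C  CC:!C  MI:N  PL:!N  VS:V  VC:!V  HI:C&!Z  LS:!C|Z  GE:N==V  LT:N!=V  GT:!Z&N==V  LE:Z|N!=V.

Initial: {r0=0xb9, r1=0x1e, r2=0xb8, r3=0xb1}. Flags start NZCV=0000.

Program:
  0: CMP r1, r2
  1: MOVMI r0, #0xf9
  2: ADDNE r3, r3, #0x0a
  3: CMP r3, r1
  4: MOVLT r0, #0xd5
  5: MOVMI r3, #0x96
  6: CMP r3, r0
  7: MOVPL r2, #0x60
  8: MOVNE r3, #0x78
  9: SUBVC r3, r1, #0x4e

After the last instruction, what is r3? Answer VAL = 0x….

VAL = 0xd0

[0] flags=0000 → (cmp)
[1] flags=0000 MI?F → skip
[2] flags=0000 NE?T → r3=0xbb
[3] flags=1010 → (cmp)
[4] flags=1010 LT?T → r0=0xd5
[5] flags=1010 MI?T → r3=0x96
[6] flags=1000 → (cmp)
[7] flags=1000 PL?F → skip
[8] flags=1000 NE?T → r3=0x78
[9] flags=1000 VC?T → r3=0xd0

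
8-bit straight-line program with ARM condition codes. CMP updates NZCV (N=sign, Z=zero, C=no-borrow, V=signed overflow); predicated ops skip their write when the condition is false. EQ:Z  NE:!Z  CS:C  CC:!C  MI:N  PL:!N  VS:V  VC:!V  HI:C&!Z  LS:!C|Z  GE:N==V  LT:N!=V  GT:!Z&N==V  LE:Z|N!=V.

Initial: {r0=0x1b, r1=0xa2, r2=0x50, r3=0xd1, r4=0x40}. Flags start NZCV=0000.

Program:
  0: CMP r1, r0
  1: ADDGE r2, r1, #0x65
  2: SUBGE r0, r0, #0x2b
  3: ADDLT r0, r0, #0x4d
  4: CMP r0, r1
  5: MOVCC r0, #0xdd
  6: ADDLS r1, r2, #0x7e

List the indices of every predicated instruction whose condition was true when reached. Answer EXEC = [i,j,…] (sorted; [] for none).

0: ✓ CMP  NZCV=1010
1: · ADDGE
2: · SUBGE
3: ✓ ADDLT  r0←0x68
4: ✓ CMP  NZCV=1001
5: ✓ MOVCC  r0←0xdd
6: ✓ ADDLS  r1←0xce

EXEC = [3,5,6]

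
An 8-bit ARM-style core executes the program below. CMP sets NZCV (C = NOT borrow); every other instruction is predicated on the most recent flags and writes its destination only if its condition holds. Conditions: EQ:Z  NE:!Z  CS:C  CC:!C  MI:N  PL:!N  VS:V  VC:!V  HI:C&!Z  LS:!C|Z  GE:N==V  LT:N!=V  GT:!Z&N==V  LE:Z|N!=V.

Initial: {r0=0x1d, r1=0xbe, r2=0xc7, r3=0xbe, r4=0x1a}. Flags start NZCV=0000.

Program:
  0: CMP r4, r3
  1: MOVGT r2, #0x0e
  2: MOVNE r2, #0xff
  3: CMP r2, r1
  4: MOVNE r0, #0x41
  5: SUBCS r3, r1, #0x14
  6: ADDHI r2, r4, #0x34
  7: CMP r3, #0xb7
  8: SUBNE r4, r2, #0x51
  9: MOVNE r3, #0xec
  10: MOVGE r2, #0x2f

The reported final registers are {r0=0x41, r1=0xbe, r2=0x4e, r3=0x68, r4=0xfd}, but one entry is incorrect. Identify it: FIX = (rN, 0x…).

FIX = (r3, 0xec)

[0] flags=0000 → (cmp)
[1] flags=0000 GT?T → r2=0x0e
[2] flags=0000 NE?T → r2=0xff
[3] flags=0010 → (cmp)
[4] flags=0010 NE?T → r0=0x41
[5] flags=0010 CS?T → r3=0xaa
[6] flags=0010 HI?T → r2=0x4e
[7] flags=1000 → (cmp)
[8] flags=1000 NE?T → r4=0xfd
[9] flags=1000 NE?T → r3=0xec
[10] flags=1000 GE?F → skip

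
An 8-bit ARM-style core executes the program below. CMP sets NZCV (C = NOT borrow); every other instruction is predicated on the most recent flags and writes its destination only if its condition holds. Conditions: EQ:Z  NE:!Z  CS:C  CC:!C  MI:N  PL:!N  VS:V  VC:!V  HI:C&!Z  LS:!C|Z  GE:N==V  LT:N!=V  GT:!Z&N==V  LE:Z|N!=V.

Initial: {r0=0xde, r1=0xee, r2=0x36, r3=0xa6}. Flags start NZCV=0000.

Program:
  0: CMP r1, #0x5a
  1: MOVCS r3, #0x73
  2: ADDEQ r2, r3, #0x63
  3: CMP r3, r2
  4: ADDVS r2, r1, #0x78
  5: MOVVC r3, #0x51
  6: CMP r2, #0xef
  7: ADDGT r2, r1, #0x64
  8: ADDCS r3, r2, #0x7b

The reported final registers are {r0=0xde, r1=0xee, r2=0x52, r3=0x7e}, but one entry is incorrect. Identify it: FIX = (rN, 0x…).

FIX = (r3, 0x51)

0: ✓ CMP  NZCV=1010
1: ✓ MOVCS  r3←0x73
2: · ADDEQ
3: ✓ CMP  NZCV=0010
4: · ADDVS
5: ✓ MOVVC  r3←0x51
6: ✓ CMP  NZCV=0000
7: ✓ ADDGT  r2←0x52
8: · ADDCS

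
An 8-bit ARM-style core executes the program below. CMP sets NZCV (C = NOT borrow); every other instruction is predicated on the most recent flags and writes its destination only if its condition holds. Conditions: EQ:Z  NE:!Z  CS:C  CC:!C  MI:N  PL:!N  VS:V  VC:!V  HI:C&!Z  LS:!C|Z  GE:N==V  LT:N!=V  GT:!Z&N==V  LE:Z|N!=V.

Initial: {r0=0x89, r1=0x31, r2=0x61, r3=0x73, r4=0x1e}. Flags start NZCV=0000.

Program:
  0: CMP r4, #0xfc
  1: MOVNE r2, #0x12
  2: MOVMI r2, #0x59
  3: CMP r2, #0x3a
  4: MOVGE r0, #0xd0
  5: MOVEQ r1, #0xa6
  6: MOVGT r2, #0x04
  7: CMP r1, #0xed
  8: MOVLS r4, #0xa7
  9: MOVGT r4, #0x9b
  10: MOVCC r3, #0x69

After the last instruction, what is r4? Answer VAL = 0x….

0: ✓ CMP  NZCV=0000
1: ✓ MOVNE  r2←0x12
2: · MOVMI
3: ✓ CMP  NZCV=1000
4: · MOVGE
5: · MOVEQ
6: · MOVGT
7: ✓ CMP  NZCV=0000
8: ✓ MOVLS  r4←0xa7
9: ✓ MOVGT  r4←0x9b
10: ✓ MOVCC  r3←0x69

VAL = 0x9b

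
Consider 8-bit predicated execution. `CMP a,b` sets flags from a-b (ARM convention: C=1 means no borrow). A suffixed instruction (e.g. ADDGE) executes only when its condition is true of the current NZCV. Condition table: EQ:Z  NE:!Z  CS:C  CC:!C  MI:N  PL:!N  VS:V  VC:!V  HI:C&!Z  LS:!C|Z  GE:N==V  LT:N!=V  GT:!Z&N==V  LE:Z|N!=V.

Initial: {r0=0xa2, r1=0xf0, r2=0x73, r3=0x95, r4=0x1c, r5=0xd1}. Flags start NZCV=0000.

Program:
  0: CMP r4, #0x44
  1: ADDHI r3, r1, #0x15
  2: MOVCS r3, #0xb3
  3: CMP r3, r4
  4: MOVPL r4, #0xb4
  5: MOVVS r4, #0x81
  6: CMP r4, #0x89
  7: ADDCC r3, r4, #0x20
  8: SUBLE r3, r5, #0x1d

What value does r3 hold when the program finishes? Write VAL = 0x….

VAL = 0xb4

[0] flags=1000 → (cmp)
[1] flags=1000 HI?F → skip
[2] flags=1000 CS?F → skip
[3] flags=0011 → (cmp)
[4] flags=0011 PL?T → r4=0xb4
[5] flags=0011 VS?T → r4=0x81
[6] flags=1000 → (cmp)
[7] flags=1000 CC?T → r3=0xa1
[8] flags=1000 LE?T → r3=0xb4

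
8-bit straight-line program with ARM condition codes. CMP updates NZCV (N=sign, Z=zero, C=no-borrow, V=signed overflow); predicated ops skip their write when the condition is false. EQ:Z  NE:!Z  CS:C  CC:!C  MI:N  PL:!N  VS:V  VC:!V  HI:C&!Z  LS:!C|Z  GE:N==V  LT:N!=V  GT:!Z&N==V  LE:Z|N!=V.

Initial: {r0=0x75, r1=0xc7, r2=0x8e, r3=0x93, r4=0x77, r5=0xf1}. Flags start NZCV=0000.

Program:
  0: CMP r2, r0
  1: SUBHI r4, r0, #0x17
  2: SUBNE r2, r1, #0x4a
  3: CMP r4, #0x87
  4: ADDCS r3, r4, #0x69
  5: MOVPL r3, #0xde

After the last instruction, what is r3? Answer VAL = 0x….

VAL = 0x93

0: ✓ CMP  NZCV=0011
1: ✓ SUBHI  r4←0x5e
2: ✓ SUBNE  r2←0x7d
3: ✓ CMP  NZCV=1001
4: · ADDCS
5: · MOVPL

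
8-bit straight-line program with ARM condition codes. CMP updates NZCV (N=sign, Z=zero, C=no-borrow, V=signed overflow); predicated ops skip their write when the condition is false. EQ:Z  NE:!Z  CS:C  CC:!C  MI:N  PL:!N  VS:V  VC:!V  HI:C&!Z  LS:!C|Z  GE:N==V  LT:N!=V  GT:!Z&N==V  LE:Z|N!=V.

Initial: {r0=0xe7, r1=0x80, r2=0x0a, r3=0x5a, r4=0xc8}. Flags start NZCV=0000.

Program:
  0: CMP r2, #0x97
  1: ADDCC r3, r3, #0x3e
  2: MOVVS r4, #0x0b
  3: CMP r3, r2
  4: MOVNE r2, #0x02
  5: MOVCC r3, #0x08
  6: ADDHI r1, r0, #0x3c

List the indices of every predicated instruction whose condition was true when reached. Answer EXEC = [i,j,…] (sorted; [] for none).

[0] flags=0000 → (cmp)
[1] flags=0000 CC?T → r3=0x98
[2] flags=0000 VS?F → skip
[3] flags=1010 → (cmp)
[4] flags=1010 NE?T → r2=0x02
[5] flags=1010 CC?F → skip
[6] flags=1010 HI?T → r1=0x23

EXEC = [1,4,6]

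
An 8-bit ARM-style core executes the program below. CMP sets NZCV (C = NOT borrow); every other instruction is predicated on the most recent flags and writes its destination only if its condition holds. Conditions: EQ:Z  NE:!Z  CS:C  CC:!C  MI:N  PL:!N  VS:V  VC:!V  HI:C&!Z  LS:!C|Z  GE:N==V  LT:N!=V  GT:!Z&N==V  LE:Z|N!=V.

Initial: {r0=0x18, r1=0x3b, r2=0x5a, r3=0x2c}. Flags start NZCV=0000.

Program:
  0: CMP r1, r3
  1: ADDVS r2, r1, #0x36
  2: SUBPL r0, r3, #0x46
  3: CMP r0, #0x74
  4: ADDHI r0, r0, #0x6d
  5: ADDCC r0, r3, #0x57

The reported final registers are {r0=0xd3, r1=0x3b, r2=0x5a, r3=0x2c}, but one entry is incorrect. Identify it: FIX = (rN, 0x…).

0: ✓ CMP  NZCV=0010
1: · ADDVS
2: ✓ SUBPL  r0←0xe6
3: ✓ CMP  NZCV=0011
4: ✓ ADDHI  r0←0x53
5: · ADDCC

FIX = (r0, 0x53)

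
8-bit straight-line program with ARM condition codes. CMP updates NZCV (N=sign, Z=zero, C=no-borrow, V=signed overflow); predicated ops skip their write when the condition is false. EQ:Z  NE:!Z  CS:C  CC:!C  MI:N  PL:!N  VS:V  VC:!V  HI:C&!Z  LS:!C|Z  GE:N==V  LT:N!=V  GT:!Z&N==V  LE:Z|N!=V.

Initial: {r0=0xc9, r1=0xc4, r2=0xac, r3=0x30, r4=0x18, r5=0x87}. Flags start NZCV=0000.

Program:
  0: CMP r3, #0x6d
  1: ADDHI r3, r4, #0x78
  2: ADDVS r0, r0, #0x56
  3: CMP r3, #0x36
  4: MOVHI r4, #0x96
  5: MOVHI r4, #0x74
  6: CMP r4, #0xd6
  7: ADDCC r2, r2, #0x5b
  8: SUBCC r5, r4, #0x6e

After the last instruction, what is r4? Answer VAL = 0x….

0: ✓ CMP  NZCV=1000
1: · ADDHI
2: · ADDVS
3: ✓ CMP  NZCV=1000
4: · MOVHI
5: · MOVHI
6: ✓ CMP  NZCV=0000
7: ✓ ADDCC  r2←0x07
8: ✓ SUBCC  r5←0xaa

VAL = 0x18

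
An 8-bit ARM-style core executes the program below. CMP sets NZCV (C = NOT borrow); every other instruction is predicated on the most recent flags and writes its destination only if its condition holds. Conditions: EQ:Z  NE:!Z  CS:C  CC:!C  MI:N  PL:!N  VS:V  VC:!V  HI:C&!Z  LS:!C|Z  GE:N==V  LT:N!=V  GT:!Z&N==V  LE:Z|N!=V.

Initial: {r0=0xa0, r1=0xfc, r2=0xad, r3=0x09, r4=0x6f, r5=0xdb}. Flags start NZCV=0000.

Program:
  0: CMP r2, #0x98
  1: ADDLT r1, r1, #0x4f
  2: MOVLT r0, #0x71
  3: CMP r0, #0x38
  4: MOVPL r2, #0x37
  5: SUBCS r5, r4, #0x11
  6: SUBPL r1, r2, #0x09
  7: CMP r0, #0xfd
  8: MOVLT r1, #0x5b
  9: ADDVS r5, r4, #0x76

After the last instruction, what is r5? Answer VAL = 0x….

[0] flags=0010 → (cmp)
[1] flags=0010 LT?F → skip
[2] flags=0010 LT?F → skip
[3] flags=0011 → (cmp)
[4] flags=0011 PL?T → r2=0x37
[5] flags=0011 CS?T → r5=0x5e
[6] flags=0011 PL?T → r1=0x2e
[7] flags=1000 → (cmp)
[8] flags=1000 LT?T → r1=0x5b
[9] flags=1000 VS?F → skip

VAL = 0x5e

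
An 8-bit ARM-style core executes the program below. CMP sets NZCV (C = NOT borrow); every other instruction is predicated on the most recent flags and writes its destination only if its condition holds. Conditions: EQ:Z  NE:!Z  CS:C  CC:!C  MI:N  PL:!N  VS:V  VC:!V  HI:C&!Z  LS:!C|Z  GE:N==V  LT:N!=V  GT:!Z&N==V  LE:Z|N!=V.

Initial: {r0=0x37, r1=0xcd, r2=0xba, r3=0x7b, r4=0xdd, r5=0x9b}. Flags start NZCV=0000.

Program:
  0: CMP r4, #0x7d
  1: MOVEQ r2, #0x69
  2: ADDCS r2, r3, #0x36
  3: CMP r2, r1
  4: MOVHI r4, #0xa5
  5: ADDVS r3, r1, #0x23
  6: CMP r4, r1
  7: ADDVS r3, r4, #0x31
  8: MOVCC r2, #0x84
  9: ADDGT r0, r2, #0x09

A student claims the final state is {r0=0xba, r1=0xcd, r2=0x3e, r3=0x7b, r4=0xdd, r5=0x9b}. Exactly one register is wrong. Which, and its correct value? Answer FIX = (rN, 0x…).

FIX = (r2, 0xb1)

[0] flags=0011 → (cmp)
[1] flags=0011 EQ?F → skip
[2] flags=0011 CS?T → r2=0xb1
[3] flags=1000 → (cmp)
[4] flags=1000 HI?F → skip
[5] flags=1000 VS?F → skip
[6] flags=0010 → (cmp)
[7] flags=0010 VS?F → skip
[8] flags=0010 CC?F → skip
[9] flags=0010 GT?T → r0=0xba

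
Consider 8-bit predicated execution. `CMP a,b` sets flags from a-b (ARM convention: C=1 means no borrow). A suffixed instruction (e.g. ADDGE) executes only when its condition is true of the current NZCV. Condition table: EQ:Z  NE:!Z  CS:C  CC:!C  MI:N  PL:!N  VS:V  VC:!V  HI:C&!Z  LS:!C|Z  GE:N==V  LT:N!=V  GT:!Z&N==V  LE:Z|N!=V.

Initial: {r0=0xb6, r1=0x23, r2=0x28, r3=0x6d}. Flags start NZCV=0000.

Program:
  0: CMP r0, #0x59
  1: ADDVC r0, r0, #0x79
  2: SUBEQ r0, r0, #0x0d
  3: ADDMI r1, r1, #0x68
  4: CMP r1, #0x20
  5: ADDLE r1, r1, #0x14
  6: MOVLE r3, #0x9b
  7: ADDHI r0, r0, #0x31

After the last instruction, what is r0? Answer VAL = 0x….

0: ✓ CMP  NZCV=0011
1: · ADDVC
2: · SUBEQ
3: · ADDMI
4: ✓ CMP  NZCV=0010
5: · ADDLE
6: · MOVLE
7: ✓ ADDHI  r0←0xe7

VAL = 0xe7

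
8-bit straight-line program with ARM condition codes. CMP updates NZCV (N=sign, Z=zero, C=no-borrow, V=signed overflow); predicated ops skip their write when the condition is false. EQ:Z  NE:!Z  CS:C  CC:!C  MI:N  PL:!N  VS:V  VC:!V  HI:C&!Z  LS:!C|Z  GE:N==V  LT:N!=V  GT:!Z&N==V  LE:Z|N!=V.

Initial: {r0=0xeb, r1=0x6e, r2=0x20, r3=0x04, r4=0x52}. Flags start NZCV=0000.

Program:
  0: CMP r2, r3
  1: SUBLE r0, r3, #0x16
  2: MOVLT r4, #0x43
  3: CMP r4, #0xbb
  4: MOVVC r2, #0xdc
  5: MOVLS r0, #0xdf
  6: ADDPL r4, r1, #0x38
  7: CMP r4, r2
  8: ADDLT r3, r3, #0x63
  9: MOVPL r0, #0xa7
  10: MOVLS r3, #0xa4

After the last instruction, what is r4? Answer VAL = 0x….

0: ✓ CMP  NZCV=0010
1: · SUBLE
2: · MOVLT
3: ✓ CMP  NZCV=1001
4: · MOVVC
5: ✓ MOVLS  r0←0xdf
6: · ADDPL
7: ✓ CMP  NZCV=0010
8: · ADDLT
9: ✓ MOVPL  r0←0xa7
10: · MOVLS

VAL = 0x52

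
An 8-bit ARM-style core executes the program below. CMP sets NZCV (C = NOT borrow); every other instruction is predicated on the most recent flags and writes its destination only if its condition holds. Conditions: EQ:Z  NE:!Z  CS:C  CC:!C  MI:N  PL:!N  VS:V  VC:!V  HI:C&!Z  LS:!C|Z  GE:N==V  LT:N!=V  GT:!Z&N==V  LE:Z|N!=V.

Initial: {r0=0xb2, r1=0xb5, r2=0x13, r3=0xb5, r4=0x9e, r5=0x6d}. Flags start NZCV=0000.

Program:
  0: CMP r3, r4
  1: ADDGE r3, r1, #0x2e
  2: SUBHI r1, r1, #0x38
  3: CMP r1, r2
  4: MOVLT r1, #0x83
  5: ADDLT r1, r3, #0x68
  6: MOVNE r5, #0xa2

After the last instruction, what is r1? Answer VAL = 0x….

0: ✓ CMP  NZCV=0010
1: ✓ ADDGE  r3←0xe3
2: ✓ SUBHI  r1←0x7d
3: ✓ CMP  NZCV=0010
4: · MOVLT
5: · ADDLT
6: ✓ MOVNE  r5←0xa2

VAL = 0x7d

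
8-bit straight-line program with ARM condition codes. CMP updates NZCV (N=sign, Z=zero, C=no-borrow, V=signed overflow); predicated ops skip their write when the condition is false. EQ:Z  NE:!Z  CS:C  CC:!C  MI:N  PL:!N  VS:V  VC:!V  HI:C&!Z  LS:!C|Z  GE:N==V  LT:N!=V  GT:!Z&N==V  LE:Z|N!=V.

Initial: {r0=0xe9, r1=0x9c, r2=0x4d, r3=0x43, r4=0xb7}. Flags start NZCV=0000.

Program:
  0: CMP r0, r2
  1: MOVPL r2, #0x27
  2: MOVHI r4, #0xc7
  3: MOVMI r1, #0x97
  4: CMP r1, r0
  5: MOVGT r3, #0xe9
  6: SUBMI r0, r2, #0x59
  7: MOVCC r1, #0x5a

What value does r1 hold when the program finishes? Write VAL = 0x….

0: ✓ CMP  NZCV=1010
1: · MOVPL
2: ✓ MOVHI  r4←0xc7
3: ✓ MOVMI  r1←0x97
4: ✓ CMP  NZCV=1000
5: · MOVGT
6: ✓ SUBMI  r0←0xf4
7: ✓ MOVCC  r1←0x5a

VAL = 0x5a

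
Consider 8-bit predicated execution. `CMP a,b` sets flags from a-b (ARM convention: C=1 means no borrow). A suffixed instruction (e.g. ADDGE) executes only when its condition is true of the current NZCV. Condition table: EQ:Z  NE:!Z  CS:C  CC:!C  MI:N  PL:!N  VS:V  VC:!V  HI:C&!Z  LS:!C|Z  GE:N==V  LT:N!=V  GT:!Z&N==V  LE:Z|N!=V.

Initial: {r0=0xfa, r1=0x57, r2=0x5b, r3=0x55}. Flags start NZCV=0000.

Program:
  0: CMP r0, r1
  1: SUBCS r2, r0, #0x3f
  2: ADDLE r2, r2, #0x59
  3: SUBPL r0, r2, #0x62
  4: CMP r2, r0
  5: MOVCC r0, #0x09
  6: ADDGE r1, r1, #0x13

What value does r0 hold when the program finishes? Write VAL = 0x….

VAL = 0x09

0: ✓ CMP  NZCV=1010
1: ✓ SUBCS  r2←0xbb
2: ✓ ADDLE  r2←0x14
3: · SUBPL
4: ✓ CMP  NZCV=0000
5: ✓ MOVCC  r0←0x09
6: ✓ ADDGE  r1←0x6a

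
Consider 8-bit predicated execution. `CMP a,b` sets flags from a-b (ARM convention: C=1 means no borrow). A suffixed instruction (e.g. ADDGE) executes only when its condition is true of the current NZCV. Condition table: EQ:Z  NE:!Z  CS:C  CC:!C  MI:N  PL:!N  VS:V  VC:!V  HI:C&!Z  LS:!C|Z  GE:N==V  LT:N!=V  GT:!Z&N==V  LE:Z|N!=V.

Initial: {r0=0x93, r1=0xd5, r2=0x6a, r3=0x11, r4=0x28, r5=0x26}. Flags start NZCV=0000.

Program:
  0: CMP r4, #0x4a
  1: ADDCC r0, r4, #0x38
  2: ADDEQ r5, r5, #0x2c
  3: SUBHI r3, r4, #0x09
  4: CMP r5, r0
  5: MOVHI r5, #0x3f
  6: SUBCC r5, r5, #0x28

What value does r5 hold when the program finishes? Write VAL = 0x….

VAL = 0xfe

0: ✓ CMP  NZCV=1000
1: ✓ ADDCC  r0←0x60
2: · ADDEQ
3: · SUBHI
4: ✓ CMP  NZCV=1000
5: · MOVHI
6: ✓ SUBCC  r5←0xfe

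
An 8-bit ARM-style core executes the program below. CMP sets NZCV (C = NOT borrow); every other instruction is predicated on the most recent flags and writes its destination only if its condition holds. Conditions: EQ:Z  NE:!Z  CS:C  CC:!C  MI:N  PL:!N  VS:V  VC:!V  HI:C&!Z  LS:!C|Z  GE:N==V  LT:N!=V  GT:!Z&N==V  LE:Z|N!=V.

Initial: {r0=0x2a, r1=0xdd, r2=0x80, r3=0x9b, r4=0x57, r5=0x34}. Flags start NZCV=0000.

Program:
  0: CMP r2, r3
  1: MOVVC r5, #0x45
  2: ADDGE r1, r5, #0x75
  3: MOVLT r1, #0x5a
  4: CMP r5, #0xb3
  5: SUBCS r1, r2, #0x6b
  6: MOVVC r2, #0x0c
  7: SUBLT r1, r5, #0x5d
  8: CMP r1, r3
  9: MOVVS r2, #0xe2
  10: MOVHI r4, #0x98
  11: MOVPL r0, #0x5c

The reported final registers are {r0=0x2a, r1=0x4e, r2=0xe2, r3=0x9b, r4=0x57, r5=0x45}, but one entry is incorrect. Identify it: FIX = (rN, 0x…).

0: ✓ CMP  NZCV=1000
1: ✓ MOVVC  r5←0x45
2: · ADDGE
3: ✓ MOVLT  r1←0x5a
4: ✓ CMP  NZCV=1001
5: · SUBCS
6: · MOVVC
7: · SUBLT
8: ✓ CMP  NZCV=1001
9: ✓ MOVVS  r2←0xe2
10: · MOVHI
11: · MOVPL

FIX = (r1, 0x5a)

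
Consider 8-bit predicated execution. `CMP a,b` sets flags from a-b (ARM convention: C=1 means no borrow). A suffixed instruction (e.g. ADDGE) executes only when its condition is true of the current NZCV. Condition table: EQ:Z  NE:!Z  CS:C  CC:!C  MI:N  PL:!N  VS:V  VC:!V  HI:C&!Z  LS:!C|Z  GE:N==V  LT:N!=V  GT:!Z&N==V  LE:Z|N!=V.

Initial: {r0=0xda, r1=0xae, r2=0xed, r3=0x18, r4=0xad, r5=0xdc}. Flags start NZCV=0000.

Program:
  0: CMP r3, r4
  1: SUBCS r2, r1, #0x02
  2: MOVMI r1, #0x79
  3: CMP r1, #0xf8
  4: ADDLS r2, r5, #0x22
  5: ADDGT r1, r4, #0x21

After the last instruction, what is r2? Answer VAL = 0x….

0: ✓ CMP  NZCV=0000
1: · SUBCS
2: · MOVMI
3: ✓ CMP  NZCV=1000
4: ✓ ADDLS  r2←0xfe
5: · ADDGT

VAL = 0xfe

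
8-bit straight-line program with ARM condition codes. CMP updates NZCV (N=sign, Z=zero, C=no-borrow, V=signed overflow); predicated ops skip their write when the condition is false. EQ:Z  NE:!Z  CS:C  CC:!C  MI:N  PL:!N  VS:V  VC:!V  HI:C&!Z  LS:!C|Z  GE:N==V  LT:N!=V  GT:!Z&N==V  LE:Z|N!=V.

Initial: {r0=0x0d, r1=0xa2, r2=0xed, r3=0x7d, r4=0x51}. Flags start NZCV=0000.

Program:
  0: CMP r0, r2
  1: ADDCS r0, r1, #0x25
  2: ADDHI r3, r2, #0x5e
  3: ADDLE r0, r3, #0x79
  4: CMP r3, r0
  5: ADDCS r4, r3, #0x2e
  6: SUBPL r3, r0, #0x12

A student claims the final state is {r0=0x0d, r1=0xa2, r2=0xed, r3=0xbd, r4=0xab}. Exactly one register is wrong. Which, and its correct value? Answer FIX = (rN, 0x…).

FIX = (r3, 0xfb)

[0] flags=0000 → (cmp)
[1] flags=0000 CS?F → skip
[2] flags=0000 HI?F → skip
[3] flags=0000 LE?F → skip
[4] flags=0010 → (cmp)
[5] flags=0010 CS?T → r4=0xab
[6] flags=0010 PL?T → r3=0xfb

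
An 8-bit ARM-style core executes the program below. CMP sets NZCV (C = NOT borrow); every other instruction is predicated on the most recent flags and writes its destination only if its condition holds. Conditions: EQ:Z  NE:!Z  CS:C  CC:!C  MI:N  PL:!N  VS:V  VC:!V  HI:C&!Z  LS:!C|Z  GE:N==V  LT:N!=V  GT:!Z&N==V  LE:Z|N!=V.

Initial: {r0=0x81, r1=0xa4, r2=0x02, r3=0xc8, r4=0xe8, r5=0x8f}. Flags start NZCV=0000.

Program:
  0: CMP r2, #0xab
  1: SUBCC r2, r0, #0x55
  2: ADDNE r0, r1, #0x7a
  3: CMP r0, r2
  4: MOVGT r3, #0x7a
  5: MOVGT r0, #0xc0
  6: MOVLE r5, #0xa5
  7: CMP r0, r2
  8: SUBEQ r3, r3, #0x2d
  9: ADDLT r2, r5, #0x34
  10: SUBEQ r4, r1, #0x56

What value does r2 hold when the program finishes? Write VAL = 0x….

VAL = 0xd9

[0] flags=0000 → (cmp)
[1] flags=0000 CC?T → r2=0x2c
[2] flags=0000 NE?T → r0=0x1e
[3] flags=1000 → (cmp)
[4] flags=1000 GT?F → skip
[5] flags=1000 GT?F → skip
[6] flags=1000 LE?T → r5=0xa5
[7] flags=1000 → (cmp)
[8] flags=1000 EQ?F → skip
[9] flags=1000 LT?T → r2=0xd9
[10] flags=1000 EQ?F → skip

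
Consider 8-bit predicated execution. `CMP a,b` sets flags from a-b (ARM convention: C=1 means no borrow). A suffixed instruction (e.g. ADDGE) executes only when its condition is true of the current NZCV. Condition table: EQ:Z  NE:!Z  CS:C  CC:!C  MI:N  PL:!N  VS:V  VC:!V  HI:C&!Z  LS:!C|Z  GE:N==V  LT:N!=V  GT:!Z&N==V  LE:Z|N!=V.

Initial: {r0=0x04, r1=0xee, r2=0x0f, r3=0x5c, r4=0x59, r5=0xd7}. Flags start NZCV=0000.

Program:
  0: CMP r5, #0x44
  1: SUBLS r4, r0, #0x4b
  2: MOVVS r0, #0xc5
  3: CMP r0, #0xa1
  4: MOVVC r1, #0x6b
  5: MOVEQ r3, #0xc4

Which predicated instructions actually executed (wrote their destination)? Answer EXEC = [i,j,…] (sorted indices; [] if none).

EXEC = [4]

0: ✓ CMP  NZCV=1010
1: · SUBLS
2: · MOVVS
3: ✓ CMP  NZCV=0000
4: ✓ MOVVC  r1←0x6b
5: · MOVEQ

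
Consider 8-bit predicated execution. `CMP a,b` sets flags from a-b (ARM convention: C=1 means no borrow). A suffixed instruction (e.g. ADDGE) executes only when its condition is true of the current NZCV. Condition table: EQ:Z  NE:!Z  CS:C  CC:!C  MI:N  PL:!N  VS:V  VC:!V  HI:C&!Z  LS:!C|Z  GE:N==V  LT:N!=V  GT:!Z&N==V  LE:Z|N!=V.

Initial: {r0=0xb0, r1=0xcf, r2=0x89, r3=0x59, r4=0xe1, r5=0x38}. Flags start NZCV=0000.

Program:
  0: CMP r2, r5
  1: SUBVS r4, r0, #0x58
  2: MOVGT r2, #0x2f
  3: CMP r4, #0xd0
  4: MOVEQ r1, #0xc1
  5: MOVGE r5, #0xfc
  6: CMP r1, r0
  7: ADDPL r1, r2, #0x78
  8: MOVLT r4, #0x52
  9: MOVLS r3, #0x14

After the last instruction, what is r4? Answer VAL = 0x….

0: ✓ CMP  NZCV=0011
1: ✓ SUBVS  r4←0x58
2: · MOVGT
3: ✓ CMP  NZCV=1001
4: · MOVEQ
5: ✓ MOVGE  r5←0xfc
6: ✓ CMP  NZCV=0010
7: ✓ ADDPL  r1←0x01
8: · MOVLT
9: · MOVLS

VAL = 0x58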